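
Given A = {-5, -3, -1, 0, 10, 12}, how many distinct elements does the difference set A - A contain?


A - A = {a - a' : a, a' ∈ A}; |A| = 6.
Bounds: 2|A|-1 ≤ |A - A| ≤ |A|² - |A| + 1, i.e. 11 ≤ |A - A| ≤ 31.
Note: 0 ∈ A - A always (from a - a). The set is symmetric: if d ∈ A - A then -d ∈ A - A.
Enumerate nonzero differences d = a - a' with a > a' (then include -d):
Positive differences: {1, 2, 3, 4, 5, 10, 11, 12, 13, 15, 17}
Full difference set: {0} ∪ (positive diffs) ∪ (negative diffs).
|A - A| = 1 + 2·11 = 23 (matches direct enumeration: 23).

|A - A| = 23


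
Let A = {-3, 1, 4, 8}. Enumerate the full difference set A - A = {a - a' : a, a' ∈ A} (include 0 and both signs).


A - A = {a - a' : a, a' ∈ A}.
Compute a - a' for each ordered pair (a, a'):
a = -3: -3--3=0, -3-1=-4, -3-4=-7, -3-8=-11
a = 1: 1--3=4, 1-1=0, 1-4=-3, 1-8=-7
a = 4: 4--3=7, 4-1=3, 4-4=0, 4-8=-4
a = 8: 8--3=11, 8-1=7, 8-4=4, 8-8=0
Collecting distinct values (and noting 0 appears from a-a):
A - A = {-11, -7, -4, -3, 0, 3, 4, 7, 11}
|A - A| = 9

A - A = {-11, -7, -4, -3, 0, 3, 4, 7, 11}


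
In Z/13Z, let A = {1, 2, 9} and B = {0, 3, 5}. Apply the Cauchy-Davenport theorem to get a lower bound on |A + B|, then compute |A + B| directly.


Cauchy-Davenport: |A + B| ≥ min(p, |A| + |B| - 1) for A, B nonempty in Z/pZ.
|A| = 3, |B| = 3, p = 13.
CD lower bound = min(13, 3 + 3 - 1) = min(13, 5) = 5.
Compute A + B mod 13 directly:
a = 1: 1+0=1, 1+3=4, 1+5=6
a = 2: 2+0=2, 2+3=5, 2+5=7
a = 9: 9+0=9, 9+3=12, 9+5=1
A + B = {1, 2, 4, 5, 6, 7, 9, 12}, so |A + B| = 8.
Verify: 8 ≥ 5? Yes ✓.

CD lower bound = 5, actual |A + B| = 8.


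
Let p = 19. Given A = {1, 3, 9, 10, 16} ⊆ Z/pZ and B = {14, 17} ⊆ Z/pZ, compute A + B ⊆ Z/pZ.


Work in Z/19Z: reduce every sum a + b modulo 19.
Enumerate all 10 pairs:
a = 1: 1+14=15, 1+17=18
a = 3: 3+14=17, 3+17=1
a = 9: 9+14=4, 9+17=7
a = 10: 10+14=5, 10+17=8
a = 16: 16+14=11, 16+17=14
Distinct residues collected: {1, 4, 5, 7, 8, 11, 14, 15, 17, 18}
|A + B| = 10 (out of 19 total residues).

A + B = {1, 4, 5, 7, 8, 11, 14, 15, 17, 18}


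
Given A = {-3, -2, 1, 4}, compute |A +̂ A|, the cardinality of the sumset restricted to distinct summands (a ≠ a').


Restricted sumset: A +̂ A = {a + a' : a ∈ A, a' ∈ A, a ≠ a'}.
Equivalently, take A + A and drop any sum 2a that is achievable ONLY as a + a for a ∈ A (i.e. sums representable only with equal summands).
Enumerate pairs (a, a') with a < a' (symmetric, so each unordered pair gives one sum; this covers all a ≠ a'):
  -3 + -2 = -5
  -3 + 1 = -2
  -3 + 4 = 1
  -2 + 1 = -1
  -2 + 4 = 2
  1 + 4 = 5
Collected distinct sums: {-5, -2, -1, 1, 2, 5}
|A +̂ A| = 6
(Reference bound: |A +̂ A| ≥ 2|A| - 3 for |A| ≥ 2, with |A| = 4 giving ≥ 5.)

|A +̂ A| = 6


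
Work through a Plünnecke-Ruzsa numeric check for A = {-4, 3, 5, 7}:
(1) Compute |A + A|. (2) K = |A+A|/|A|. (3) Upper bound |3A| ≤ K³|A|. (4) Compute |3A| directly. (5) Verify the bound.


|A| = 4.
Step 1: Compute A + A by enumerating all 16 pairs.
A + A = {-8, -1, 1, 3, 6, 8, 10, 12, 14}, so |A + A| = 9.
Step 2: Doubling constant K = |A + A|/|A| = 9/4 = 9/4 ≈ 2.2500.
Step 3: Plünnecke-Ruzsa gives |3A| ≤ K³·|A| = (2.2500)³ · 4 ≈ 45.5625.
Step 4: Compute 3A = A + A + A directly by enumerating all triples (a,b,c) ∈ A³; |3A| = 16.
Step 5: Check 16 ≤ 45.5625? Yes ✓.

K = 9/4, Plünnecke-Ruzsa bound K³|A| ≈ 45.5625, |3A| = 16, inequality holds.


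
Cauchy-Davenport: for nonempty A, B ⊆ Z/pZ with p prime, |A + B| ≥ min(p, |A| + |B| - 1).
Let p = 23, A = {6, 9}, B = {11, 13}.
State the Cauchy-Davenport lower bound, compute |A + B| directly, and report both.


Cauchy-Davenport: |A + B| ≥ min(p, |A| + |B| - 1) for A, B nonempty in Z/pZ.
|A| = 2, |B| = 2, p = 23.
CD lower bound = min(23, 2 + 2 - 1) = min(23, 3) = 3.
Compute A + B mod 23 directly:
a = 6: 6+11=17, 6+13=19
a = 9: 9+11=20, 9+13=22
A + B = {17, 19, 20, 22}, so |A + B| = 4.
Verify: 4 ≥ 3? Yes ✓.

CD lower bound = 3, actual |A + B| = 4.


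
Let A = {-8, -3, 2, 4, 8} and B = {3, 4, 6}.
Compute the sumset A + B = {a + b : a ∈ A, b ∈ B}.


A + B = {a + b : a ∈ A, b ∈ B}.
Enumerate all |A|·|B| = 5·3 = 15 pairs (a, b) and collect distinct sums.
a = -8: -8+3=-5, -8+4=-4, -8+6=-2
a = -3: -3+3=0, -3+4=1, -3+6=3
a = 2: 2+3=5, 2+4=6, 2+6=8
a = 4: 4+3=7, 4+4=8, 4+6=10
a = 8: 8+3=11, 8+4=12, 8+6=14
Collecting distinct sums: A + B = {-5, -4, -2, 0, 1, 3, 5, 6, 7, 8, 10, 11, 12, 14}
|A + B| = 14

A + B = {-5, -4, -2, 0, 1, 3, 5, 6, 7, 8, 10, 11, 12, 14}


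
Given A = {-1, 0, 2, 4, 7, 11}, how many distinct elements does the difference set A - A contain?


A - A = {a - a' : a, a' ∈ A}; |A| = 6.
Bounds: 2|A|-1 ≤ |A - A| ≤ |A|² - |A| + 1, i.e. 11 ≤ |A - A| ≤ 31.
Note: 0 ∈ A - A always (from a - a). The set is symmetric: if d ∈ A - A then -d ∈ A - A.
Enumerate nonzero differences d = a - a' with a > a' (then include -d):
Positive differences: {1, 2, 3, 4, 5, 7, 8, 9, 11, 12}
Full difference set: {0} ∪ (positive diffs) ∪ (negative diffs).
|A - A| = 1 + 2·10 = 21 (matches direct enumeration: 21).

|A - A| = 21


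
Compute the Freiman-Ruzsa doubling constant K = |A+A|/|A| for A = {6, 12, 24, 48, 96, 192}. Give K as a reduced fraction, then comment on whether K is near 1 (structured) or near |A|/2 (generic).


|A| = 6.
Compute A + A by enumerating all 36 pairs.
A + A = {12, 18, 24, 30, 36, 48, 54, 60, 72, 96, 102, 108, 120, 144, 192, 198, 204, 216, 240, 288, 384}, so |A + A| = 21.
K = |A + A| / |A| = 21/6 = 7/2 ≈ 3.5000.
Reference: AP of size 6 gives K = 11/6 ≈ 1.8333; a fully generic set of size 6 gives K ≈ 3.5000.

|A| = 6, |A + A| = 21, K = 21/6 = 7/2.


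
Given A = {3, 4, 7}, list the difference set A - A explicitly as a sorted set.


A - A = {a - a' : a, a' ∈ A}.
Compute a - a' for each ordered pair (a, a'):
a = 3: 3-3=0, 3-4=-1, 3-7=-4
a = 4: 4-3=1, 4-4=0, 4-7=-3
a = 7: 7-3=4, 7-4=3, 7-7=0
Collecting distinct values (and noting 0 appears from a-a):
A - A = {-4, -3, -1, 0, 1, 3, 4}
|A - A| = 7

A - A = {-4, -3, -1, 0, 1, 3, 4}


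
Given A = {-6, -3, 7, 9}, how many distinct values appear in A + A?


A + A = {a + a' : a, a' ∈ A}; |A| = 4.
General bounds: 2|A| - 1 ≤ |A + A| ≤ |A|(|A|+1)/2, i.e. 7 ≤ |A + A| ≤ 10.
Lower bound 2|A|-1 is attained iff A is an arithmetic progression.
Enumerate sums a + a' for a ≤ a' (symmetric, so this suffices):
a = -6: -6+-6=-12, -6+-3=-9, -6+7=1, -6+9=3
a = -3: -3+-3=-6, -3+7=4, -3+9=6
a = 7: 7+7=14, 7+9=16
a = 9: 9+9=18
Distinct sums: {-12, -9, -6, 1, 3, 4, 6, 14, 16, 18}
|A + A| = 10

|A + A| = 10


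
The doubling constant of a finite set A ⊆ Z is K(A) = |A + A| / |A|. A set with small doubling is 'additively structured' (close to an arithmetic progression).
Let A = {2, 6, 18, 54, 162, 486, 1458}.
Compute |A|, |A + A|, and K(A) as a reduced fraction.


|A| = 7.
Compute A + A by enumerating all 49 pairs.
A + A = {4, 8, 12, 20, 24, 36, 56, 60, 72, 108, 164, 168, 180, 216, 324, 488, 492, 504, 540, 648, 972, 1460, 1464, 1476, 1512, 1620, 1944, 2916}, so |A + A| = 28.
K = |A + A| / |A| = 28/7 = 4/1 ≈ 4.0000.
Reference: AP of size 7 gives K = 13/7 ≈ 1.8571; a fully generic set of size 7 gives K ≈ 4.0000.

|A| = 7, |A + A| = 28, K = 28/7 = 4/1.


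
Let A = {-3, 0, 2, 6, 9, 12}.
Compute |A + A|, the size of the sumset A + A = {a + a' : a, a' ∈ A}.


A + A = {a + a' : a, a' ∈ A}; |A| = 6.
General bounds: 2|A| - 1 ≤ |A + A| ≤ |A|(|A|+1)/2, i.e. 11 ≤ |A + A| ≤ 21.
Lower bound 2|A|-1 is attained iff A is an arithmetic progression.
Enumerate sums a + a' for a ≤ a' (symmetric, so this suffices):
a = -3: -3+-3=-6, -3+0=-3, -3+2=-1, -3+6=3, -3+9=6, -3+12=9
a = 0: 0+0=0, 0+2=2, 0+6=6, 0+9=9, 0+12=12
a = 2: 2+2=4, 2+6=8, 2+9=11, 2+12=14
a = 6: 6+6=12, 6+9=15, 6+12=18
a = 9: 9+9=18, 9+12=21
a = 12: 12+12=24
Distinct sums: {-6, -3, -1, 0, 2, 3, 4, 6, 8, 9, 11, 12, 14, 15, 18, 21, 24}
|A + A| = 17

|A + A| = 17


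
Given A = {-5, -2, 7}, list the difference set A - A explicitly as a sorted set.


A - A = {a - a' : a, a' ∈ A}.
Compute a - a' for each ordered pair (a, a'):
a = -5: -5--5=0, -5--2=-3, -5-7=-12
a = -2: -2--5=3, -2--2=0, -2-7=-9
a = 7: 7--5=12, 7--2=9, 7-7=0
Collecting distinct values (and noting 0 appears from a-a):
A - A = {-12, -9, -3, 0, 3, 9, 12}
|A - A| = 7

A - A = {-12, -9, -3, 0, 3, 9, 12}


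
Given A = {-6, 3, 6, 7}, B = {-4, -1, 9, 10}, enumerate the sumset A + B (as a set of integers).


A + B = {a + b : a ∈ A, b ∈ B}.
Enumerate all |A|·|B| = 4·4 = 16 pairs (a, b) and collect distinct sums.
a = -6: -6+-4=-10, -6+-1=-7, -6+9=3, -6+10=4
a = 3: 3+-4=-1, 3+-1=2, 3+9=12, 3+10=13
a = 6: 6+-4=2, 6+-1=5, 6+9=15, 6+10=16
a = 7: 7+-4=3, 7+-1=6, 7+9=16, 7+10=17
Collecting distinct sums: A + B = {-10, -7, -1, 2, 3, 4, 5, 6, 12, 13, 15, 16, 17}
|A + B| = 13

A + B = {-10, -7, -1, 2, 3, 4, 5, 6, 12, 13, 15, 16, 17}


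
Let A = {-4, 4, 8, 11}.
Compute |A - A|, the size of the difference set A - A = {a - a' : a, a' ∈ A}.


A - A = {a - a' : a, a' ∈ A}; |A| = 4.
Bounds: 2|A|-1 ≤ |A - A| ≤ |A|² - |A| + 1, i.e. 7 ≤ |A - A| ≤ 13.
Note: 0 ∈ A - A always (from a - a). The set is symmetric: if d ∈ A - A then -d ∈ A - A.
Enumerate nonzero differences d = a - a' with a > a' (then include -d):
Positive differences: {3, 4, 7, 8, 12, 15}
Full difference set: {0} ∪ (positive diffs) ∪ (negative diffs).
|A - A| = 1 + 2·6 = 13 (matches direct enumeration: 13).

|A - A| = 13


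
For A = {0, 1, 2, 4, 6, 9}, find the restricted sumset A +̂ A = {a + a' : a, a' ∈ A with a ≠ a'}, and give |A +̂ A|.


Restricted sumset: A +̂ A = {a + a' : a ∈ A, a' ∈ A, a ≠ a'}.
Equivalently, take A + A and drop any sum 2a that is achievable ONLY as a + a for a ∈ A (i.e. sums representable only with equal summands).
Enumerate pairs (a, a') with a < a' (symmetric, so each unordered pair gives one sum; this covers all a ≠ a'):
  0 + 1 = 1
  0 + 2 = 2
  0 + 4 = 4
  0 + 6 = 6
  0 + 9 = 9
  1 + 2 = 3
  1 + 4 = 5
  1 + 6 = 7
  1 + 9 = 10
  2 + 4 = 6
  2 + 6 = 8
  2 + 9 = 11
  4 + 6 = 10
  4 + 9 = 13
  6 + 9 = 15
Collected distinct sums: {1, 2, 3, 4, 5, 6, 7, 8, 9, 10, 11, 13, 15}
|A +̂ A| = 13
(Reference bound: |A +̂ A| ≥ 2|A| - 3 for |A| ≥ 2, with |A| = 6 giving ≥ 9.)

|A +̂ A| = 13


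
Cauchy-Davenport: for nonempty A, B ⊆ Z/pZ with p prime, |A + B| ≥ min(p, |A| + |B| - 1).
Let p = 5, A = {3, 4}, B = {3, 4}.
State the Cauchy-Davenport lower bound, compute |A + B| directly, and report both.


Cauchy-Davenport: |A + B| ≥ min(p, |A| + |B| - 1) for A, B nonempty in Z/pZ.
|A| = 2, |B| = 2, p = 5.
CD lower bound = min(5, 2 + 2 - 1) = min(5, 3) = 3.
Compute A + B mod 5 directly:
a = 3: 3+3=1, 3+4=2
a = 4: 4+3=2, 4+4=3
A + B = {1, 2, 3}, so |A + B| = 3.
Verify: 3 ≥ 3? Yes ✓.

CD lower bound = 3, actual |A + B| = 3.


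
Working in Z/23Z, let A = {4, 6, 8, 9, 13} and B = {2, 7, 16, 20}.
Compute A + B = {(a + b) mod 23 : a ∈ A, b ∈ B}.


Work in Z/23Z: reduce every sum a + b modulo 23.
Enumerate all 20 pairs:
a = 4: 4+2=6, 4+7=11, 4+16=20, 4+20=1
a = 6: 6+2=8, 6+7=13, 6+16=22, 6+20=3
a = 8: 8+2=10, 8+7=15, 8+16=1, 8+20=5
a = 9: 9+2=11, 9+7=16, 9+16=2, 9+20=6
a = 13: 13+2=15, 13+7=20, 13+16=6, 13+20=10
Distinct residues collected: {1, 2, 3, 5, 6, 8, 10, 11, 13, 15, 16, 20, 22}
|A + B| = 13 (out of 23 total residues).

A + B = {1, 2, 3, 5, 6, 8, 10, 11, 13, 15, 16, 20, 22}


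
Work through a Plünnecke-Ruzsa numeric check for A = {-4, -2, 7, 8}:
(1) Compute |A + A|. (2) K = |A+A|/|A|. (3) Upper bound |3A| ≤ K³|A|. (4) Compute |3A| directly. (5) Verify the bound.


|A| = 4.
Step 1: Compute A + A by enumerating all 16 pairs.
A + A = {-8, -6, -4, 3, 4, 5, 6, 14, 15, 16}, so |A + A| = 10.
Step 2: Doubling constant K = |A + A|/|A| = 10/4 = 10/4 ≈ 2.5000.
Step 3: Plünnecke-Ruzsa gives |3A| ≤ K³·|A| = (2.5000)³ · 4 ≈ 62.5000.
Step 4: Compute 3A = A + A + A directly by enumerating all triples (a,b,c) ∈ A³; |3A| = 19.
Step 5: Check 19 ≤ 62.5000? Yes ✓.

K = 10/4, Plünnecke-Ruzsa bound K³|A| ≈ 62.5000, |3A| = 19, inequality holds.


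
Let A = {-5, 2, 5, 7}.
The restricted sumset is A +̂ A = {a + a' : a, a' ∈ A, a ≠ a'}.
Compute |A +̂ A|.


Restricted sumset: A +̂ A = {a + a' : a ∈ A, a' ∈ A, a ≠ a'}.
Equivalently, take A + A and drop any sum 2a that is achievable ONLY as a + a for a ∈ A (i.e. sums representable only with equal summands).
Enumerate pairs (a, a') with a < a' (symmetric, so each unordered pair gives one sum; this covers all a ≠ a'):
  -5 + 2 = -3
  -5 + 5 = 0
  -5 + 7 = 2
  2 + 5 = 7
  2 + 7 = 9
  5 + 7 = 12
Collected distinct sums: {-3, 0, 2, 7, 9, 12}
|A +̂ A| = 6
(Reference bound: |A +̂ A| ≥ 2|A| - 3 for |A| ≥ 2, with |A| = 4 giving ≥ 5.)

|A +̂ A| = 6


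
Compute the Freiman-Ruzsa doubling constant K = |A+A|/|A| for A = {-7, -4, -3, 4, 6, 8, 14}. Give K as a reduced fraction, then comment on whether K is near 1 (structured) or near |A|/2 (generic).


|A| = 7.
Compute A + A by enumerating all 49 pairs.
A + A = {-14, -11, -10, -8, -7, -6, -3, -1, 0, 1, 2, 3, 4, 5, 7, 8, 10, 11, 12, 14, 16, 18, 20, 22, 28}, so |A + A| = 25.
K = |A + A| / |A| = 25/7 (already in lowest terms) ≈ 3.5714.
Reference: AP of size 7 gives K = 13/7 ≈ 1.8571; a fully generic set of size 7 gives K ≈ 4.0000.

|A| = 7, |A + A| = 25, K = 25/7.


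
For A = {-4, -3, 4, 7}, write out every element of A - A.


A - A = {a - a' : a, a' ∈ A}.
Compute a - a' for each ordered pair (a, a'):
a = -4: -4--4=0, -4--3=-1, -4-4=-8, -4-7=-11
a = -3: -3--4=1, -3--3=0, -3-4=-7, -3-7=-10
a = 4: 4--4=8, 4--3=7, 4-4=0, 4-7=-3
a = 7: 7--4=11, 7--3=10, 7-4=3, 7-7=0
Collecting distinct values (and noting 0 appears from a-a):
A - A = {-11, -10, -8, -7, -3, -1, 0, 1, 3, 7, 8, 10, 11}
|A - A| = 13

A - A = {-11, -10, -8, -7, -3, -1, 0, 1, 3, 7, 8, 10, 11}


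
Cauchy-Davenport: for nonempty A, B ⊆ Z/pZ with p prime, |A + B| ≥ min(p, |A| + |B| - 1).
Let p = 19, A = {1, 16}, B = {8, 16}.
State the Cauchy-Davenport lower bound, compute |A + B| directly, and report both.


Cauchy-Davenport: |A + B| ≥ min(p, |A| + |B| - 1) for A, B nonempty in Z/pZ.
|A| = 2, |B| = 2, p = 19.
CD lower bound = min(19, 2 + 2 - 1) = min(19, 3) = 3.
Compute A + B mod 19 directly:
a = 1: 1+8=9, 1+16=17
a = 16: 16+8=5, 16+16=13
A + B = {5, 9, 13, 17}, so |A + B| = 4.
Verify: 4 ≥ 3? Yes ✓.

CD lower bound = 3, actual |A + B| = 4.


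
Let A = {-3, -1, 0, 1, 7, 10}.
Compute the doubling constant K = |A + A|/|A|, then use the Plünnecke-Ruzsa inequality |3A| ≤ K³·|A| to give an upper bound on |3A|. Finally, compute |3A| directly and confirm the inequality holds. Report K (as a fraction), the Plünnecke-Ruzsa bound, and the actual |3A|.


|A| = 6.
Step 1: Compute A + A by enumerating all 36 pairs.
A + A = {-6, -4, -3, -2, -1, 0, 1, 2, 4, 6, 7, 8, 9, 10, 11, 14, 17, 20}, so |A + A| = 18.
Step 2: Doubling constant K = |A + A|/|A| = 18/6 = 18/6 ≈ 3.0000.
Step 3: Plünnecke-Ruzsa gives |3A| ≤ K³·|A| = (3.0000)³ · 6 ≈ 162.0000.
Step 4: Compute 3A = A + A + A directly by enumerating all triples (a,b,c) ∈ A³; |3A| = 33.
Step 5: Check 33 ≤ 162.0000? Yes ✓.

K = 18/6, Plünnecke-Ruzsa bound K³|A| ≈ 162.0000, |3A| = 33, inequality holds.


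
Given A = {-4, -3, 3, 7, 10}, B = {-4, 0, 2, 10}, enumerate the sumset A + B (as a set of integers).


A + B = {a + b : a ∈ A, b ∈ B}.
Enumerate all |A|·|B| = 5·4 = 20 pairs (a, b) and collect distinct sums.
a = -4: -4+-4=-8, -4+0=-4, -4+2=-2, -4+10=6
a = -3: -3+-4=-7, -3+0=-3, -3+2=-1, -3+10=7
a = 3: 3+-4=-1, 3+0=3, 3+2=5, 3+10=13
a = 7: 7+-4=3, 7+0=7, 7+2=9, 7+10=17
a = 10: 10+-4=6, 10+0=10, 10+2=12, 10+10=20
Collecting distinct sums: A + B = {-8, -7, -4, -3, -2, -1, 3, 5, 6, 7, 9, 10, 12, 13, 17, 20}
|A + B| = 16

A + B = {-8, -7, -4, -3, -2, -1, 3, 5, 6, 7, 9, 10, 12, 13, 17, 20}


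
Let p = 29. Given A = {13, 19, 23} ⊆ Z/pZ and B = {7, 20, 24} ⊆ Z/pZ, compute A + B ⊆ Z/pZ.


Work in Z/29Z: reduce every sum a + b modulo 29.
Enumerate all 9 pairs:
a = 13: 13+7=20, 13+20=4, 13+24=8
a = 19: 19+7=26, 19+20=10, 19+24=14
a = 23: 23+7=1, 23+20=14, 23+24=18
Distinct residues collected: {1, 4, 8, 10, 14, 18, 20, 26}
|A + B| = 8 (out of 29 total residues).

A + B = {1, 4, 8, 10, 14, 18, 20, 26}


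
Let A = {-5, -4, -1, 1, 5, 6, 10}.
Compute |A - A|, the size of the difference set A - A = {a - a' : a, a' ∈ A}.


A - A = {a - a' : a, a' ∈ A}; |A| = 7.
Bounds: 2|A|-1 ≤ |A - A| ≤ |A|² - |A| + 1, i.e. 13 ≤ |A - A| ≤ 43.
Note: 0 ∈ A - A always (from a - a). The set is symmetric: if d ∈ A - A then -d ∈ A - A.
Enumerate nonzero differences d = a - a' with a > a' (then include -d):
Positive differences: {1, 2, 3, 4, 5, 6, 7, 9, 10, 11, 14, 15}
Full difference set: {0} ∪ (positive diffs) ∪ (negative diffs).
|A - A| = 1 + 2·12 = 25 (matches direct enumeration: 25).

|A - A| = 25


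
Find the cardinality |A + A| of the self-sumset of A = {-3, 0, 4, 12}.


A + A = {a + a' : a, a' ∈ A}; |A| = 4.
General bounds: 2|A| - 1 ≤ |A + A| ≤ |A|(|A|+1)/2, i.e. 7 ≤ |A + A| ≤ 10.
Lower bound 2|A|-1 is attained iff A is an arithmetic progression.
Enumerate sums a + a' for a ≤ a' (symmetric, so this suffices):
a = -3: -3+-3=-6, -3+0=-3, -3+4=1, -3+12=9
a = 0: 0+0=0, 0+4=4, 0+12=12
a = 4: 4+4=8, 4+12=16
a = 12: 12+12=24
Distinct sums: {-6, -3, 0, 1, 4, 8, 9, 12, 16, 24}
|A + A| = 10

|A + A| = 10


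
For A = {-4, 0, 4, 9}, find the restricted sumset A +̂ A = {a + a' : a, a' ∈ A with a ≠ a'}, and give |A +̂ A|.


Restricted sumset: A +̂ A = {a + a' : a ∈ A, a' ∈ A, a ≠ a'}.
Equivalently, take A + A and drop any sum 2a that is achievable ONLY as a + a for a ∈ A (i.e. sums representable only with equal summands).
Enumerate pairs (a, a') with a < a' (symmetric, so each unordered pair gives one sum; this covers all a ≠ a'):
  -4 + 0 = -4
  -4 + 4 = 0
  -4 + 9 = 5
  0 + 4 = 4
  0 + 9 = 9
  4 + 9 = 13
Collected distinct sums: {-4, 0, 4, 5, 9, 13}
|A +̂ A| = 6
(Reference bound: |A +̂ A| ≥ 2|A| - 3 for |A| ≥ 2, with |A| = 4 giving ≥ 5.)

|A +̂ A| = 6


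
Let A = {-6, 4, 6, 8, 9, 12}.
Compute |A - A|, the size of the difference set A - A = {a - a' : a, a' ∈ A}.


A - A = {a - a' : a, a' ∈ A}; |A| = 6.
Bounds: 2|A|-1 ≤ |A - A| ≤ |A|² - |A| + 1, i.e. 11 ≤ |A - A| ≤ 31.
Note: 0 ∈ A - A always (from a - a). The set is symmetric: if d ∈ A - A then -d ∈ A - A.
Enumerate nonzero differences d = a - a' with a > a' (then include -d):
Positive differences: {1, 2, 3, 4, 5, 6, 8, 10, 12, 14, 15, 18}
Full difference set: {0} ∪ (positive diffs) ∪ (negative diffs).
|A - A| = 1 + 2·12 = 25 (matches direct enumeration: 25).

|A - A| = 25


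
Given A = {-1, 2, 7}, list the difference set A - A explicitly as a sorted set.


A - A = {a - a' : a, a' ∈ A}.
Compute a - a' for each ordered pair (a, a'):
a = -1: -1--1=0, -1-2=-3, -1-7=-8
a = 2: 2--1=3, 2-2=0, 2-7=-5
a = 7: 7--1=8, 7-2=5, 7-7=0
Collecting distinct values (and noting 0 appears from a-a):
A - A = {-8, -5, -3, 0, 3, 5, 8}
|A - A| = 7

A - A = {-8, -5, -3, 0, 3, 5, 8}


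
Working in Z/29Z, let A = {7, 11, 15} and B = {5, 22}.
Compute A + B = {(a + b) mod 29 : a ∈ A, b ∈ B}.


Work in Z/29Z: reduce every sum a + b modulo 29.
Enumerate all 6 pairs:
a = 7: 7+5=12, 7+22=0
a = 11: 11+5=16, 11+22=4
a = 15: 15+5=20, 15+22=8
Distinct residues collected: {0, 4, 8, 12, 16, 20}
|A + B| = 6 (out of 29 total residues).

A + B = {0, 4, 8, 12, 16, 20}


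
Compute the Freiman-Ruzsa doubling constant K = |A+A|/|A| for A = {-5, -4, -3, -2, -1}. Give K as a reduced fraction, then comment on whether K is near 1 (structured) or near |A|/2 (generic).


|A| = 5.
Compute A + A by enumerating all 25 pairs.
A + A = {-10, -9, -8, -7, -6, -5, -4, -3, -2}, so |A + A| = 9.
K = |A + A| / |A| = 9/5 (already in lowest terms) ≈ 1.8000.
Reference: AP of size 5 gives K = 9/5 ≈ 1.8000; a fully generic set of size 5 gives K ≈ 3.0000.

|A| = 5, |A + A| = 9, K = 9/5.


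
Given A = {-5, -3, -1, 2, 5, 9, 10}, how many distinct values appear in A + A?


A + A = {a + a' : a, a' ∈ A}; |A| = 7.
General bounds: 2|A| - 1 ≤ |A + A| ≤ |A|(|A|+1)/2, i.e. 13 ≤ |A + A| ≤ 28.
Lower bound 2|A|-1 is attained iff A is an arithmetic progression.
Enumerate sums a + a' for a ≤ a' (symmetric, so this suffices):
a = -5: -5+-5=-10, -5+-3=-8, -5+-1=-6, -5+2=-3, -5+5=0, -5+9=4, -5+10=5
a = -3: -3+-3=-6, -3+-1=-4, -3+2=-1, -3+5=2, -3+9=6, -3+10=7
a = -1: -1+-1=-2, -1+2=1, -1+5=4, -1+9=8, -1+10=9
a = 2: 2+2=4, 2+5=7, 2+9=11, 2+10=12
a = 5: 5+5=10, 5+9=14, 5+10=15
a = 9: 9+9=18, 9+10=19
a = 10: 10+10=20
Distinct sums: {-10, -8, -6, -4, -3, -2, -1, 0, 1, 2, 4, 5, 6, 7, 8, 9, 10, 11, 12, 14, 15, 18, 19, 20}
|A + A| = 24

|A + A| = 24


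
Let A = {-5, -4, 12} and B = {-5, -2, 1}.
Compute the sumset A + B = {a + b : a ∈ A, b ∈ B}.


A + B = {a + b : a ∈ A, b ∈ B}.
Enumerate all |A|·|B| = 3·3 = 9 pairs (a, b) and collect distinct sums.
a = -5: -5+-5=-10, -5+-2=-7, -5+1=-4
a = -4: -4+-5=-9, -4+-2=-6, -4+1=-3
a = 12: 12+-5=7, 12+-2=10, 12+1=13
Collecting distinct sums: A + B = {-10, -9, -7, -6, -4, -3, 7, 10, 13}
|A + B| = 9

A + B = {-10, -9, -7, -6, -4, -3, 7, 10, 13}


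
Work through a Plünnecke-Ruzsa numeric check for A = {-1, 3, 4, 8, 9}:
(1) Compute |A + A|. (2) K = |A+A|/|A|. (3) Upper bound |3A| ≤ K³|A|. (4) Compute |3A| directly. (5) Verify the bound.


|A| = 5.
Step 1: Compute A + A by enumerating all 25 pairs.
A + A = {-2, 2, 3, 6, 7, 8, 11, 12, 13, 16, 17, 18}, so |A + A| = 12.
Step 2: Doubling constant K = |A + A|/|A| = 12/5 = 12/5 ≈ 2.4000.
Step 3: Plünnecke-Ruzsa gives |3A| ≤ K³·|A| = (2.4000)³ · 5 ≈ 69.1200.
Step 4: Compute 3A = A + A + A directly by enumerating all triples (a,b,c) ∈ A³; |3A| = 22.
Step 5: Check 22 ≤ 69.1200? Yes ✓.

K = 12/5, Plünnecke-Ruzsa bound K³|A| ≈ 69.1200, |3A| = 22, inequality holds.


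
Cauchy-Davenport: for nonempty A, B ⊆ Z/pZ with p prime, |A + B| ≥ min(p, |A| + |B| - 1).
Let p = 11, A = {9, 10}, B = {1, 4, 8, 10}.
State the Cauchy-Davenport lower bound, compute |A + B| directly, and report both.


Cauchy-Davenport: |A + B| ≥ min(p, |A| + |B| - 1) for A, B nonempty in Z/pZ.
|A| = 2, |B| = 4, p = 11.
CD lower bound = min(11, 2 + 4 - 1) = min(11, 5) = 5.
Compute A + B mod 11 directly:
a = 9: 9+1=10, 9+4=2, 9+8=6, 9+10=8
a = 10: 10+1=0, 10+4=3, 10+8=7, 10+10=9
A + B = {0, 2, 3, 6, 7, 8, 9, 10}, so |A + B| = 8.
Verify: 8 ≥ 5? Yes ✓.

CD lower bound = 5, actual |A + B| = 8.


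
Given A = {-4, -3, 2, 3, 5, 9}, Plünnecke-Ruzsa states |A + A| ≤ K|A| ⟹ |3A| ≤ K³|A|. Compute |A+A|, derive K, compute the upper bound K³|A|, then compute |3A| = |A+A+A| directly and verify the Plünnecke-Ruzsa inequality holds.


|A| = 6.
Step 1: Compute A + A by enumerating all 36 pairs.
A + A = {-8, -7, -6, -2, -1, 0, 1, 2, 4, 5, 6, 7, 8, 10, 11, 12, 14, 18}, so |A + A| = 18.
Step 2: Doubling constant K = |A + A|/|A| = 18/6 = 18/6 ≈ 3.0000.
Step 3: Plünnecke-Ruzsa gives |3A| ≤ K³·|A| = (3.0000)³ · 6 ≈ 162.0000.
Step 4: Compute 3A = A + A + A directly by enumerating all triples (a,b,c) ∈ A³; |3A| = 33.
Step 5: Check 33 ≤ 162.0000? Yes ✓.

K = 18/6, Plünnecke-Ruzsa bound K³|A| ≈ 162.0000, |3A| = 33, inequality holds.


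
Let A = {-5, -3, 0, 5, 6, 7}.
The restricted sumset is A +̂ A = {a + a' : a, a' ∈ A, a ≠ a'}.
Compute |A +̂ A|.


Restricted sumset: A +̂ A = {a + a' : a ∈ A, a' ∈ A, a ≠ a'}.
Equivalently, take A + A and drop any sum 2a that is achievable ONLY as a + a for a ∈ A (i.e. sums representable only with equal summands).
Enumerate pairs (a, a') with a < a' (symmetric, so each unordered pair gives one sum; this covers all a ≠ a'):
  -5 + -3 = -8
  -5 + 0 = -5
  -5 + 5 = 0
  -5 + 6 = 1
  -5 + 7 = 2
  -3 + 0 = -3
  -3 + 5 = 2
  -3 + 6 = 3
  -3 + 7 = 4
  0 + 5 = 5
  0 + 6 = 6
  0 + 7 = 7
  5 + 6 = 11
  5 + 7 = 12
  6 + 7 = 13
Collected distinct sums: {-8, -5, -3, 0, 1, 2, 3, 4, 5, 6, 7, 11, 12, 13}
|A +̂ A| = 14
(Reference bound: |A +̂ A| ≥ 2|A| - 3 for |A| ≥ 2, with |A| = 6 giving ≥ 9.)

|A +̂ A| = 14


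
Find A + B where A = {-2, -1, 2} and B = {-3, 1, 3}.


A + B = {a + b : a ∈ A, b ∈ B}.
Enumerate all |A|·|B| = 3·3 = 9 pairs (a, b) and collect distinct sums.
a = -2: -2+-3=-5, -2+1=-1, -2+3=1
a = -1: -1+-3=-4, -1+1=0, -1+3=2
a = 2: 2+-3=-1, 2+1=3, 2+3=5
Collecting distinct sums: A + B = {-5, -4, -1, 0, 1, 2, 3, 5}
|A + B| = 8

A + B = {-5, -4, -1, 0, 1, 2, 3, 5}


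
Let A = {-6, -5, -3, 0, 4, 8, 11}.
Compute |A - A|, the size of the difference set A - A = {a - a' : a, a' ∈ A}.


A - A = {a - a' : a, a' ∈ A}; |A| = 7.
Bounds: 2|A|-1 ≤ |A - A| ≤ |A|² - |A| + 1, i.e. 13 ≤ |A - A| ≤ 43.
Note: 0 ∈ A - A always (from a - a). The set is symmetric: if d ∈ A - A then -d ∈ A - A.
Enumerate nonzero differences d = a - a' with a > a' (then include -d):
Positive differences: {1, 2, 3, 4, 5, 6, 7, 8, 9, 10, 11, 13, 14, 16, 17}
Full difference set: {0} ∪ (positive diffs) ∪ (negative diffs).
|A - A| = 1 + 2·15 = 31 (matches direct enumeration: 31).

|A - A| = 31


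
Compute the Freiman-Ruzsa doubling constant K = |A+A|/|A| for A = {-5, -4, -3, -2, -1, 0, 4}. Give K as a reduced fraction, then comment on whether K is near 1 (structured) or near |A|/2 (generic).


|A| = 7.
Compute A + A by enumerating all 49 pairs.
A + A = {-10, -9, -8, -7, -6, -5, -4, -3, -2, -1, 0, 1, 2, 3, 4, 8}, so |A + A| = 16.
K = |A + A| / |A| = 16/7 (already in lowest terms) ≈ 2.2857.
Reference: AP of size 7 gives K = 13/7 ≈ 1.8571; a fully generic set of size 7 gives K ≈ 4.0000.

|A| = 7, |A + A| = 16, K = 16/7.


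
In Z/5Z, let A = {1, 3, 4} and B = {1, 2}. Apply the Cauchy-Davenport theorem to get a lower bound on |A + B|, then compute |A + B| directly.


Cauchy-Davenport: |A + B| ≥ min(p, |A| + |B| - 1) for A, B nonempty in Z/pZ.
|A| = 3, |B| = 2, p = 5.
CD lower bound = min(5, 3 + 2 - 1) = min(5, 4) = 4.
Compute A + B mod 5 directly:
a = 1: 1+1=2, 1+2=3
a = 3: 3+1=4, 3+2=0
a = 4: 4+1=0, 4+2=1
A + B = {0, 1, 2, 3, 4}, so |A + B| = 5.
Verify: 5 ≥ 4? Yes ✓.

CD lower bound = 4, actual |A + B| = 5.


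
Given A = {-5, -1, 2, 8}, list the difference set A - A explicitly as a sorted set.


A - A = {a - a' : a, a' ∈ A}.
Compute a - a' for each ordered pair (a, a'):
a = -5: -5--5=0, -5--1=-4, -5-2=-7, -5-8=-13
a = -1: -1--5=4, -1--1=0, -1-2=-3, -1-8=-9
a = 2: 2--5=7, 2--1=3, 2-2=0, 2-8=-6
a = 8: 8--5=13, 8--1=9, 8-2=6, 8-8=0
Collecting distinct values (and noting 0 appears from a-a):
A - A = {-13, -9, -7, -6, -4, -3, 0, 3, 4, 6, 7, 9, 13}
|A - A| = 13

A - A = {-13, -9, -7, -6, -4, -3, 0, 3, 4, 6, 7, 9, 13}


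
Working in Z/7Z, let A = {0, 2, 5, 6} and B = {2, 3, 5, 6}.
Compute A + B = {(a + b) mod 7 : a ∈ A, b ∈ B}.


Work in Z/7Z: reduce every sum a + b modulo 7.
Enumerate all 16 pairs:
a = 0: 0+2=2, 0+3=3, 0+5=5, 0+6=6
a = 2: 2+2=4, 2+3=5, 2+5=0, 2+6=1
a = 5: 5+2=0, 5+3=1, 5+5=3, 5+6=4
a = 6: 6+2=1, 6+3=2, 6+5=4, 6+6=5
Distinct residues collected: {0, 1, 2, 3, 4, 5, 6}
|A + B| = 7 (out of 7 total residues).

A + B = {0, 1, 2, 3, 4, 5, 6}


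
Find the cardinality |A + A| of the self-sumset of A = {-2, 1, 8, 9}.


A + A = {a + a' : a, a' ∈ A}; |A| = 4.
General bounds: 2|A| - 1 ≤ |A + A| ≤ |A|(|A|+1)/2, i.e. 7 ≤ |A + A| ≤ 10.
Lower bound 2|A|-1 is attained iff A is an arithmetic progression.
Enumerate sums a + a' for a ≤ a' (symmetric, so this suffices):
a = -2: -2+-2=-4, -2+1=-1, -2+8=6, -2+9=7
a = 1: 1+1=2, 1+8=9, 1+9=10
a = 8: 8+8=16, 8+9=17
a = 9: 9+9=18
Distinct sums: {-4, -1, 2, 6, 7, 9, 10, 16, 17, 18}
|A + A| = 10

|A + A| = 10


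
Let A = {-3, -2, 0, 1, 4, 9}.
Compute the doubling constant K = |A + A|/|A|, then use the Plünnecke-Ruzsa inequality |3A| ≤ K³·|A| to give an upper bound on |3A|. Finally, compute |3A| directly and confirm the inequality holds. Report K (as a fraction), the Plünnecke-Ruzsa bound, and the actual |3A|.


|A| = 6.
Step 1: Compute A + A by enumerating all 36 pairs.
A + A = {-6, -5, -4, -3, -2, -1, 0, 1, 2, 4, 5, 6, 7, 8, 9, 10, 13, 18}, so |A + A| = 18.
Step 2: Doubling constant K = |A + A|/|A| = 18/6 = 18/6 ≈ 3.0000.
Step 3: Plünnecke-Ruzsa gives |3A| ≤ K³·|A| = (3.0000)³ · 6 ≈ 162.0000.
Step 4: Compute 3A = A + A + A directly by enumerating all triples (a,b,c) ∈ A³; |3A| = 31.
Step 5: Check 31 ≤ 162.0000? Yes ✓.

K = 18/6, Plünnecke-Ruzsa bound K³|A| ≈ 162.0000, |3A| = 31, inequality holds.


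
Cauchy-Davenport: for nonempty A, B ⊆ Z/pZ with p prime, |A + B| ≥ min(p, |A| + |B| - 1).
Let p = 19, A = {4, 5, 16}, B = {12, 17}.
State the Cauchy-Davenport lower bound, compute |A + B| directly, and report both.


Cauchy-Davenport: |A + B| ≥ min(p, |A| + |B| - 1) for A, B nonempty in Z/pZ.
|A| = 3, |B| = 2, p = 19.
CD lower bound = min(19, 3 + 2 - 1) = min(19, 4) = 4.
Compute A + B mod 19 directly:
a = 4: 4+12=16, 4+17=2
a = 5: 5+12=17, 5+17=3
a = 16: 16+12=9, 16+17=14
A + B = {2, 3, 9, 14, 16, 17}, so |A + B| = 6.
Verify: 6 ≥ 4? Yes ✓.

CD lower bound = 4, actual |A + B| = 6.


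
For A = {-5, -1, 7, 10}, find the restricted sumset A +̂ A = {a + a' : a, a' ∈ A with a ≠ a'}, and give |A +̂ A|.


Restricted sumset: A +̂ A = {a + a' : a ∈ A, a' ∈ A, a ≠ a'}.
Equivalently, take A + A and drop any sum 2a that is achievable ONLY as a + a for a ∈ A (i.e. sums representable only with equal summands).
Enumerate pairs (a, a') with a < a' (symmetric, so each unordered pair gives one sum; this covers all a ≠ a'):
  -5 + -1 = -6
  -5 + 7 = 2
  -5 + 10 = 5
  -1 + 7 = 6
  -1 + 10 = 9
  7 + 10 = 17
Collected distinct sums: {-6, 2, 5, 6, 9, 17}
|A +̂ A| = 6
(Reference bound: |A +̂ A| ≥ 2|A| - 3 for |A| ≥ 2, with |A| = 4 giving ≥ 5.)

|A +̂ A| = 6


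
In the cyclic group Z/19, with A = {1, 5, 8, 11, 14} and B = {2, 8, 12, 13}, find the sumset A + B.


Work in Z/19Z: reduce every sum a + b modulo 19.
Enumerate all 20 pairs:
a = 1: 1+2=3, 1+8=9, 1+12=13, 1+13=14
a = 5: 5+2=7, 5+8=13, 5+12=17, 5+13=18
a = 8: 8+2=10, 8+8=16, 8+12=1, 8+13=2
a = 11: 11+2=13, 11+8=0, 11+12=4, 11+13=5
a = 14: 14+2=16, 14+8=3, 14+12=7, 14+13=8
Distinct residues collected: {0, 1, 2, 3, 4, 5, 7, 8, 9, 10, 13, 14, 16, 17, 18}
|A + B| = 15 (out of 19 total residues).

A + B = {0, 1, 2, 3, 4, 5, 7, 8, 9, 10, 13, 14, 16, 17, 18}


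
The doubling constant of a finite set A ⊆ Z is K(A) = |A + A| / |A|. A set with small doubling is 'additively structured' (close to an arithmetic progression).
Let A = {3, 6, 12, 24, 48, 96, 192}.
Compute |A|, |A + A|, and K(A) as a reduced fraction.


|A| = 7.
Compute A + A by enumerating all 49 pairs.
A + A = {6, 9, 12, 15, 18, 24, 27, 30, 36, 48, 51, 54, 60, 72, 96, 99, 102, 108, 120, 144, 192, 195, 198, 204, 216, 240, 288, 384}, so |A + A| = 28.
K = |A + A| / |A| = 28/7 = 4/1 ≈ 4.0000.
Reference: AP of size 7 gives K = 13/7 ≈ 1.8571; a fully generic set of size 7 gives K ≈ 4.0000.

|A| = 7, |A + A| = 28, K = 28/7 = 4/1.


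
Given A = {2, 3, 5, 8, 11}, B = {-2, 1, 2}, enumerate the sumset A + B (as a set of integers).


A + B = {a + b : a ∈ A, b ∈ B}.
Enumerate all |A|·|B| = 5·3 = 15 pairs (a, b) and collect distinct sums.
a = 2: 2+-2=0, 2+1=3, 2+2=4
a = 3: 3+-2=1, 3+1=4, 3+2=5
a = 5: 5+-2=3, 5+1=6, 5+2=7
a = 8: 8+-2=6, 8+1=9, 8+2=10
a = 11: 11+-2=9, 11+1=12, 11+2=13
Collecting distinct sums: A + B = {0, 1, 3, 4, 5, 6, 7, 9, 10, 12, 13}
|A + B| = 11

A + B = {0, 1, 3, 4, 5, 6, 7, 9, 10, 12, 13}


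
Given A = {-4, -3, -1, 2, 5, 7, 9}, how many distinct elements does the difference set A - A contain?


A - A = {a - a' : a, a' ∈ A}; |A| = 7.
Bounds: 2|A|-1 ≤ |A - A| ≤ |A|² - |A| + 1, i.e. 13 ≤ |A - A| ≤ 43.
Note: 0 ∈ A - A always (from a - a). The set is symmetric: if d ∈ A - A then -d ∈ A - A.
Enumerate nonzero differences d = a - a' with a > a' (then include -d):
Positive differences: {1, 2, 3, 4, 5, 6, 7, 8, 9, 10, 11, 12, 13}
Full difference set: {0} ∪ (positive diffs) ∪ (negative diffs).
|A - A| = 1 + 2·13 = 27 (matches direct enumeration: 27).

|A - A| = 27


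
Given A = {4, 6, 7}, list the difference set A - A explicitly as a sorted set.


A - A = {a - a' : a, a' ∈ A}.
Compute a - a' for each ordered pair (a, a'):
a = 4: 4-4=0, 4-6=-2, 4-7=-3
a = 6: 6-4=2, 6-6=0, 6-7=-1
a = 7: 7-4=3, 7-6=1, 7-7=0
Collecting distinct values (and noting 0 appears from a-a):
A - A = {-3, -2, -1, 0, 1, 2, 3}
|A - A| = 7

A - A = {-3, -2, -1, 0, 1, 2, 3}


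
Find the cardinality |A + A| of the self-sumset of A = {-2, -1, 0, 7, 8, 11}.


A + A = {a + a' : a, a' ∈ A}; |A| = 6.
General bounds: 2|A| - 1 ≤ |A + A| ≤ |A|(|A|+1)/2, i.e. 11 ≤ |A + A| ≤ 21.
Lower bound 2|A|-1 is attained iff A is an arithmetic progression.
Enumerate sums a + a' for a ≤ a' (symmetric, so this suffices):
a = -2: -2+-2=-4, -2+-1=-3, -2+0=-2, -2+7=5, -2+8=6, -2+11=9
a = -1: -1+-1=-2, -1+0=-1, -1+7=6, -1+8=7, -1+11=10
a = 0: 0+0=0, 0+7=7, 0+8=8, 0+11=11
a = 7: 7+7=14, 7+8=15, 7+11=18
a = 8: 8+8=16, 8+11=19
a = 11: 11+11=22
Distinct sums: {-4, -3, -2, -1, 0, 5, 6, 7, 8, 9, 10, 11, 14, 15, 16, 18, 19, 22}
|A + A| = 18

|A + A| = 18


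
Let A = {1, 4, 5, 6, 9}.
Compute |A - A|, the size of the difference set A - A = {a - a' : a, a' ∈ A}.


A - A = {a - a' : a, a' ∈ A}; |A| = 5.
Bounds: 2|A|-1 ≤ |A - A| ≤ |A|² - |A| + 1, i.e. 9 ≤ |A - A| ≤ 21.
Note: 0 ∈ A - A always (from a - a). The set is symmetric: if d ∈ A - A then -d ∈ A - A.
Enumerate nonzero differences d = a - a' with a > a' (then include -d):
Positive differences: {1, 2, 3, 4, 5, 8}
Full difference set: {0} ∪ (positive diffs) ∪ (negative diffs).
|A - A| = 1 + 2·6 = 13 (matches direct enumeration: 13).

|A - A| = 13


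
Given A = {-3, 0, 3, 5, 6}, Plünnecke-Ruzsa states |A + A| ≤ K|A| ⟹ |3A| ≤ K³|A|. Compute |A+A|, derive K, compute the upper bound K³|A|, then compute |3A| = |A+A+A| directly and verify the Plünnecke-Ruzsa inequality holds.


|A| = 5.
Step 1: Compute A + A by enumerating all 25 pairs.
A + A = {-6, -3, 0, 2, 3, 5, 6, 8, 9, 10, 11, 12}, so |A + A| = 12.
Step 2: Doubling constant K = |A + A|/|A| = 12/5 = 12/5 ≈ 2.4000.
Step 3: Plünnecke-Ruzsa gives |3A| ≤ K³·|A| = (2.4000)³ · 5 ≈ 69.1200.
Step 4: Compute 3A = A + A + A directly by enumerating all triples (a,b,c) ∈ A³; |3A| = 21.
Step 5: Check 21 ≤ 69.1200? Yes ✓.

K = 12/5, Plünnecke-Ruzsa bound K³|A| ≈ 69.1200, |3A| = 21, inequality holds.


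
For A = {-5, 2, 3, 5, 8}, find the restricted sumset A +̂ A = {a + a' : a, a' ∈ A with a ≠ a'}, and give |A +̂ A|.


Restricted sumset: A +̂ A = {a + a' : a ∈ A, a' ∈ A, a ≠ a'}.
Equivalently, take A + A and drop any sum 2a that is achievable ONLY as a + a for a ∈ A (i.e. sums representable only with equal summands).
Enumerate pairs (a, a') with a < a' (symmetric, so each unordered pair gives one sum; this covers all a ≠ a'):
  -5 + 2 = -3
  -5 + 3 = -2
  -5 + 5 = 0
  -5 + 8 = 3
  2 + 3 = 5
  2 + 5 = 7
  2 + 8 = 10
  3 + 5 = 8
  3 + 8 = 11
  5 + 8 = 13
Collected distinct sums: {-3, -2, 0, 3, 5, 7, 8, 10, 11, 13}
|A +̂ A| = 10
(Reference bound: |A +̂ A| ≥ 2|A| - 3 for |A| ≥ 2, with |A| = 5 giving ≥ 7.)

|A +̂ A| = 10


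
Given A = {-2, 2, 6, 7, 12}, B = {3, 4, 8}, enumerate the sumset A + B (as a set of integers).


A + B = {a + b : a ∈ A, b ∈ B}.
Enumerate all |A|·|B| = 5·3 = 15 pairs (a, b) and collect distinct sums.
a = -2: -2+3=1, -2+4=2, -2+8=6
a = 2: 2+3=5, 2+4=6, 2+8=10
a = 6: 6+3=9, 6+4=10, 6+8=14
a = 7: 7+3=10, 7+4=11, 7+8=15
a = 12: 12+3=15, 12+4=16, 12+8=20
Collecting distinct sums: A + B = {1, 2, 5, 6, 9, 10, 11, 14, 15, 16, 20}
|A + B| = 11

A + B = {1, 2, 5, 6, 9, 10, 11, 14, 15, 16, 20}


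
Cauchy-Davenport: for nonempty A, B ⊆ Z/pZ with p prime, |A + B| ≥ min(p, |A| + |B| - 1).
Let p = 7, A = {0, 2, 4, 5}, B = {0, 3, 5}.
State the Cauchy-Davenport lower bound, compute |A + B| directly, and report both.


Cauchy-Davenport: |A + B| ≥ min(p, |A| + |B| - 1) for A, B nonempty in Z/pZ.
|A| = 4, |B| = 3, p = 7.
CD lower bound = min(7, 4 + 3 - 1) = min(7, 6) = 6.
Compute A + B mod 7 directly:
a = 0: 0+0=0, 0+3=3, 0+5=5
a = 2: 2+0=2, 2+3=5, 2+5=0
a = 4: 4+0=4, 4+3=0, 4+5=2
a = 5: 5+0=5, 5+3=1, 5+5=3
A + B = {0, 1, 2, 3, 4, 5}, so |A + B| = 6.
Verify: 6 ≥ 6? Yes ✓.

CD lower bound = 6, actual |A + B| = 6.


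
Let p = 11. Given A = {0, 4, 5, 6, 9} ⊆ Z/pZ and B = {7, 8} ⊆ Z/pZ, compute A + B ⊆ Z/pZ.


Work in Z/11Z: reduce every sum a + b modulo 11.
Enumerate all 10 pairs:
a = 0: 0+7=7, 0+8=8
a = 4: 4+7=0, 4+8=1
a = 5: 5+7=1, 5+8=2
a = 6: 6+7=2, 6+8=3
a = 9: 9+7=5, 9+8=6
Distinct residues collected: {0, 1, 2, 3, 5, 6, 7, 8}
|A + B| = 8 (out of 11 total residues).

A + B = {0, 1, 2, 3, 5, 6, 7, 8}


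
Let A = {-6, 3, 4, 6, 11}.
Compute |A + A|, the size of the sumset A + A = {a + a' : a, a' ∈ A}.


A + A = {a + a' : a, a' ∈ A}; |A| = 5.
General bounds: 2|A| - 1 ≤ |A + A| ≤ |A|(|A|+1)/2, i.e. 9 ≤ |A + A| ≤ 15.
Lower bound 2|A|-1 is attained iff A is an arithmetic progression.
Enumerate sums a + a' for a ≤ a' (symmetric, so this suffices):
a = -6: -6+-6=-12, -6+3=-3, -6+4=-2, -6+6=0, -6+11=5
a = 3: 3+3=6, 3+4=7, 3+6=9, 3+11=14
a = 4: 4+4=8, 4+6=10, 4+11=15
a = 6: 6+6=12, 6+11=17
a = 11: 11+11=22
Distinct sums: {-12, -3, -2, 0, 5, 6, 7, 8, 9, 10, 12, 14, 15, 17, 22}
|A + A| = 15

|A + A| = 15


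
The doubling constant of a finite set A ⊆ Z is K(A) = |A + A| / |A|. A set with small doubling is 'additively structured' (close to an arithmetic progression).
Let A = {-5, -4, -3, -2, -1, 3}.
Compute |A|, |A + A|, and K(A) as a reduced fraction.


|A| = 6.
Compute A + A by enumerating all 36 pairs.
A + A = {-10, -9, -8, -7, -6, -5, -4, -3, -2, -1, 0, 1, 2, 6}, so |A + A| = 14.
K = |A + A| / |A| = 14/6 = 7/3 ≈ 2.3333.
Reference: AP of size 6 gives K = 11/6 ≈ 1.8333; a fully generic set of size 6 gives K ≈ 3.5000.

|A| = 6, |A + A| = 14, K = 14/6 = 7/3.


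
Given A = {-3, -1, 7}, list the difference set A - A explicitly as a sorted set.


A - A = {a - a' : a, a' ∈ A}.
Compute a - a' for each ordered pair (a, a'):
a = -3: -3--3=0, -3--1=-2, -3-7=-10
a = -1: -1--3=2, -1--1=0, -1-7=-8
a = 7: 7--3=10, 7--1=8, 7-7=0
Collecting distinct values (and noting 0 appears from a-a):
A - A = {-10, -8, -2, 0, 2, 8, 10}
|A - A| = 7

A - A = {-10, -8, -2, 0, 2, 8, 10}


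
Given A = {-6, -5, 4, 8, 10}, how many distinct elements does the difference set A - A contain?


A - A = {a - a' : a, a' ∈ A}; |A| = 5.
Bounds: 2|A|-1 ≤ |A - A| ≤ |A|² - |A| + 1, i.e. 9 ≤ |A - A| ≤ 21.
Note: 0 ∈ A - A always (from a - a). The set is symmetric: if d ∈ A - A then -d ∈ A - A.
Enumerate nonzero differences d = a - a' with a > a' (then include -d):
Positive differences: {1, 2, 4, 6, 9, 10, 13, 14, 15, 16}
Full difference set: {0} ∪ (positive diffs) ∪ (negative diffs).
|A - A| = 1 + 2·10 = 21 (matches direct enumeration: 21).

|A - A| = 21


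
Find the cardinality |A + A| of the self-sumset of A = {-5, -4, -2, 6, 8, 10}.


A + A = {a + a' : a, a' ∈ A}; |A| = 6.
General bounds: 2|A| - 1 ≤ |A + A| ≤ |A|(|A|+1)/2, i.e. 11 ≤ |A + A| ≤ 21.
Lower bound 2|A|-1 is attained iff A is an arithmetic progression.
Enumerate sums a + a' for a ≤ a' (symmetric, so this suffices):
a = -5: -5+-5=-10, -5+-4=-9, -5+-2=-7, -5+6=1, -5+8=3, -5+10=5
a = -4: -4+-4=-8, -4+-2=-6, -4+6=2, -4+8=4, -4+10=6
a = -2: -2+-2=-4, -2+6=4, -2+8=6, -2+10=8
a = 6: 6+6=12, 6+8=14, 6+10=16
a = 8: 8+8=16, 8+10=18
a = 10: 10+10=20
Distinct sums: {-10, -9, -8, -7, -6, -4, 1, 2, 3, 4, 5, 6, 8, 12, 14, 16, 18, 20}
|A + A| = 18

|A + A| = 18


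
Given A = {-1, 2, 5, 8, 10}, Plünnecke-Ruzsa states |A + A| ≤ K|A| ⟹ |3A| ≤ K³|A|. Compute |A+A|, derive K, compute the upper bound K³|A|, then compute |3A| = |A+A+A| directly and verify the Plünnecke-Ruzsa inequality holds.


|A| = 5.
Step 1: Compute A + A by enumerating all 25 pairs.
A + A = {-2, 1, 4, 7, 9, 10, 12, 13, 15, 16, 18, 20}, so |A + A| = 12.
Step 2: Doubling constant K = |A + A|/|A| = 12/5 = 12/5 ≈ 2.4000.
Step 3: Plünnecke-Ruzsa gives |3A| ≤ K³·|A| = (2.4000)³ · 5 ≈ 69.1200.
Step 4: Compute 3A = A + A + A directly by enumerating all triples (a,b,c) ∈ A³; |3A| = 22.
Step 5: Check 22 ≤ 69.1200? Yes ✓.

K = 12/5, Plünnecke-Ruzsa bound K³|A| ≈ 69.1200, |3A| = 22, inequality holds.
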